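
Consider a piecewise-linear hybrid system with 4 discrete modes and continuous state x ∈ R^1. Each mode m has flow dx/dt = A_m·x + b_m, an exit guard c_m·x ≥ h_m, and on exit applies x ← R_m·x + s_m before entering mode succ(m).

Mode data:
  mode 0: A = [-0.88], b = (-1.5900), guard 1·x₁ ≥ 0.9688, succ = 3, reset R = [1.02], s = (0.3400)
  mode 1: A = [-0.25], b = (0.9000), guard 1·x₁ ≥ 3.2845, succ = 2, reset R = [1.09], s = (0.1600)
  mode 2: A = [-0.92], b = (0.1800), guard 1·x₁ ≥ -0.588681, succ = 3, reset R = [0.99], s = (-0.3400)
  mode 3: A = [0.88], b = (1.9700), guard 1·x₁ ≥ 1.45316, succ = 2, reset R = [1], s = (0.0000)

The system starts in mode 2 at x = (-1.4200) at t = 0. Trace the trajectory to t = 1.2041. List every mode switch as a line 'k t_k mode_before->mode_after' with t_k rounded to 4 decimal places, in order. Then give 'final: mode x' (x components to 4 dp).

1 0.7855 2->3
final: 3 -0.3368

Mode 2: guard c·x = -0.5887 hit at Δt = 0.7855 (t = 0.7855), x⁻ = (-0.5887) → reset → x⁺ = (-0.9228), jump to mode 3
Mode 3: flow for 0.4186 to horizon, guard not reached → x = (-0.3368)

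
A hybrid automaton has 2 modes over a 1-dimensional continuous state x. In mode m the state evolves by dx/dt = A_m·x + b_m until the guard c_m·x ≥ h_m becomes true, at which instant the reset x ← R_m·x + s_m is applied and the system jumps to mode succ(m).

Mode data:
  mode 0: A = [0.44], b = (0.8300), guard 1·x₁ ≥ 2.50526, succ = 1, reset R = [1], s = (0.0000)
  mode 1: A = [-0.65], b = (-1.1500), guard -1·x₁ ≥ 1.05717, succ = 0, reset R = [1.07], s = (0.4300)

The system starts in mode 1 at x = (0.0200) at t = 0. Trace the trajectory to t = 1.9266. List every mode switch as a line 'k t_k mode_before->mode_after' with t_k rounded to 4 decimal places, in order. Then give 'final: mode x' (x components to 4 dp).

1 1.4175 1->0
final: 0 -0.4036

Mode 1: guard c·x = 1.0572 hit at Δt = 1.4175 (t = 1.4175), x⁻ = (-1.0572) → reset → x⁺ = (-0.7012), jump to mode 0
Mode 0: flow for 0.5091 to horizon, guard not reached → x = (-0.4036)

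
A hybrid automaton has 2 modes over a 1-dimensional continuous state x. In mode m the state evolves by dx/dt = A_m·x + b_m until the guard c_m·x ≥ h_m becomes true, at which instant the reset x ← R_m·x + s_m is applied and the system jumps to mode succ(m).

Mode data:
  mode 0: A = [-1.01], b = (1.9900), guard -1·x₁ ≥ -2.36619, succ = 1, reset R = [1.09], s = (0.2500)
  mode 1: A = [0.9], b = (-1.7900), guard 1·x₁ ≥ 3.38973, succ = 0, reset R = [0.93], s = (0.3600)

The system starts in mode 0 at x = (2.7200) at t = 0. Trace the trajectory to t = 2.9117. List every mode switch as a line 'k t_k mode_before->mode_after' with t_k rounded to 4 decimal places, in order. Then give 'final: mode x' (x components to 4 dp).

Mode 0: guard c·x = -2.3662 hit at Δt = 0.6322 (t = 0.6322), x⁻ = (2.3662) → reset → x⁺ = (2.8291), jump to mode 1
Mode 1: guard c·x = 3.3897 hit at Δt = 0.5679 (t = 1.2001), x⁻ = (3.3897) → reset → x⁺ = (3.5124), jump to mode 0
Mode 0: guard c·x = -2.3662 hit at Δt = 1.3463 (t = 2.5464), x⁻ = (2.3662) → reset → x⁺ = (2.8291), jump to mode 1
Mode 1: flow for 0.3653 to horizon, guard not reached → x = (3.1562)

1 0.6322 0->1
2 1.2001 1->0
3 2.5464 0->1
final: 1 3.1562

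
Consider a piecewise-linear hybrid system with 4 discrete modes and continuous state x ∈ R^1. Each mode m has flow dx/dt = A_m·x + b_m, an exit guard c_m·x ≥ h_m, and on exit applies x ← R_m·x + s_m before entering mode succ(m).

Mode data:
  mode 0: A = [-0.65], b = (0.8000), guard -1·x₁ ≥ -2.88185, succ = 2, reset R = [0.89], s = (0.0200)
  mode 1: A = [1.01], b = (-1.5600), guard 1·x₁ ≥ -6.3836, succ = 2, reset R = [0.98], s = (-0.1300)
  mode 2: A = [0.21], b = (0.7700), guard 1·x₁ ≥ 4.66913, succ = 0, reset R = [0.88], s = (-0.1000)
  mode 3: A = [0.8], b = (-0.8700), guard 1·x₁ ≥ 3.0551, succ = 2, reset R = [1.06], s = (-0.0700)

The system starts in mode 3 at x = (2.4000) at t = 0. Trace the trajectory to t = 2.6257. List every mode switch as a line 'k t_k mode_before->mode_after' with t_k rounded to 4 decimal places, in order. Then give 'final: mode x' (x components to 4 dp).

Mode 3: guard c·x = 3.0551 hit at Δt = 0.5061 (t = 0.5061), x⁻ = (3.0551) → reset → x⁺ = (3.1684), jump to mode 2
Mode 2: guard c·x = 4.6691 hit at Δt = 0.9452 (t = 1.4513), x⁻ = (4.6691) → reset → x⁺ = (4.0088), jump to mode 0
Mode 0: guard c·x = -2.8819 hit at Δt = 0.8005 (t = 2.2518), x⁻ = (2.8819) → reset → x⁺ = (2.5848), jump to mode 2
Mode 2: flow for 0.3739 to horizon, guard not reached → x = (3.0955)

1 0.5061 3->2
2 1.4513 2->0
3 2.2518 0->2
final: 2 3.0955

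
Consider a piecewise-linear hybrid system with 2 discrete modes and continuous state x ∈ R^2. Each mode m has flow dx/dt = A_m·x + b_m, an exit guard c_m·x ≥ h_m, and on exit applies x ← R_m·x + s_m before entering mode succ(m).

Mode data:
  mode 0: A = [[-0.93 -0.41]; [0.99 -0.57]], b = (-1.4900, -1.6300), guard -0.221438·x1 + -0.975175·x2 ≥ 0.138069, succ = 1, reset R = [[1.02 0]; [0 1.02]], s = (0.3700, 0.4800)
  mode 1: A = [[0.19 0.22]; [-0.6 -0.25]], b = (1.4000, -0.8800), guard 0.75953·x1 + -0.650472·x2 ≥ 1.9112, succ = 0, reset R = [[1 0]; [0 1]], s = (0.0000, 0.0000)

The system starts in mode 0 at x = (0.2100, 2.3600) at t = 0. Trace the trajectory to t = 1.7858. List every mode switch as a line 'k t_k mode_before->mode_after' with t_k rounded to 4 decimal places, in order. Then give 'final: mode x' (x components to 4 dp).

1 0.8012 0->1
final: 1 0.7825 -0.3764

Mode 0: guard c·x = 0.1381 hit at Δt = 0.8012 (t = 0.8012), x⁻ = (-0.9900, 0.0832) → reset → x⁺ = (-0.6398, 0.5649), jump to mode 1
Mode 1: flow for 0.9846 to horizon, guard not reached → x = (0.7825, -0.3764)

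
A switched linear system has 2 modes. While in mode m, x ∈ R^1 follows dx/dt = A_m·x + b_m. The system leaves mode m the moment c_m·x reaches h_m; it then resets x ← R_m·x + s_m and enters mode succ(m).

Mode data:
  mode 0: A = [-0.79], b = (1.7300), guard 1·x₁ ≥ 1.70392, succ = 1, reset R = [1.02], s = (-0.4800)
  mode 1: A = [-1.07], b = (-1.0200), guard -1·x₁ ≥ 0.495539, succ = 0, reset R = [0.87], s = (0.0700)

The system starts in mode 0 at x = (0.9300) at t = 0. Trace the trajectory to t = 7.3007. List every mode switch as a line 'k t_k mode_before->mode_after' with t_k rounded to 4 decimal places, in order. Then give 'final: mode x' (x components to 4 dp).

Mode 0: guard c·x = 1.7039 hit at Δt = 1.2059 (t = 1.2059), x⁻ = (1.7039) → reset → x⁺ = (1.2580), jump to mode 1
Mode 1: guard c·x = 0.4955 hit at Δt = 1.4720 (t = 2.6779), x⁻ = (-0.4955) → reset → x⁺ = (-0.3611), jump to mode 0
Mode 0: guard c·x = 1.7039 hit at Δt = 2.0989 (t = 4.7768), x⁻ = (1.7039) → reset → x⁺ = (1.2580), jump to mode 1
Mode 1: guard c·x = 0.4955 hit at Δt = 1.4720 (t = 6.2488), x⁻ = (-0.4955) → reset → x⁺ = (-0.3611), jump to mode 0
Mode 0: flow for 1.0519 to horizon, guard not reached → x = (1.0786)

1 1.2059 0->1
2 2.6779 1->0
3 4.7768 0->1
4 6.2488 1->0
final: 0 1.0786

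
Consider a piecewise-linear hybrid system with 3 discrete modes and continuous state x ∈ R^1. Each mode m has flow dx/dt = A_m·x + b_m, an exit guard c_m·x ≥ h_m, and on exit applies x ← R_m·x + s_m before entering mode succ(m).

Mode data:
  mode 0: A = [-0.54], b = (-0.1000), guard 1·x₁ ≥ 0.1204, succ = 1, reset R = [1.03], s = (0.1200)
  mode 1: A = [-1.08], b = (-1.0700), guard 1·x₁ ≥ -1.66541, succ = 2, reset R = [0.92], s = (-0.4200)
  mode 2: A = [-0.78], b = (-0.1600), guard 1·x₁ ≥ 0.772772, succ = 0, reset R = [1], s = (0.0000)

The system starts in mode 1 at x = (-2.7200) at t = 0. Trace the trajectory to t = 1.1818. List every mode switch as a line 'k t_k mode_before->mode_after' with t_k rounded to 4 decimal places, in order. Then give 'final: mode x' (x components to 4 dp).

Mode 1: guard c·x = -1.6654 hit at Δt = 0.8715 (t = 0.8715), x⁻ = (-1.6654) → reset → x⁺ = (-1.9522), jump to mode 2
Mode 2: flow for 0.3103 to horizon, guard not reached → x = (-1.5766)

1 0.8715 1->2
final: 2 -1.5766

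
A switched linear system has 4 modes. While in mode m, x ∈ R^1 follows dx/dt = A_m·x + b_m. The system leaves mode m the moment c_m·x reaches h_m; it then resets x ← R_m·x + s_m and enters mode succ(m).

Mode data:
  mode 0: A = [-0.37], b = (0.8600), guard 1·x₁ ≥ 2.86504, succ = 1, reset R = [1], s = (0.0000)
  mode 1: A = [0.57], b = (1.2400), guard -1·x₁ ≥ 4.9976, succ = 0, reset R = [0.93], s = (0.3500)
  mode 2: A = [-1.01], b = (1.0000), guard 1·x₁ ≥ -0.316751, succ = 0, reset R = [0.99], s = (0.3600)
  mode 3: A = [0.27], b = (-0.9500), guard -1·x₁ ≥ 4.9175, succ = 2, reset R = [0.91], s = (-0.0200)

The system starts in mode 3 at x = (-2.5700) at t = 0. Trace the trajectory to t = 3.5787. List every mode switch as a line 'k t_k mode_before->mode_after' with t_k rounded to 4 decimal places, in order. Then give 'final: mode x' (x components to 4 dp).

Mode 3: guard c·x = 4.9175 hit at Δt = 1.2078 (t = 1.2078), x⁻ = (-4.9175) → reset → x⁺ = (-4.4949), jump to mode 2
Mode 2: guard c·x = -0.3168 hit at Δt = 1.4202 (t = 2.6280), x⁻ = (-0.3168) → reset → x⁺ = (0.0464), jump to mode 0
Mode 0: flow for 0.9507 to horizon, guard not reached → x = (0.7219)

1 1.2078 3->2
2 2.6280 2->0
final: 0 0.7219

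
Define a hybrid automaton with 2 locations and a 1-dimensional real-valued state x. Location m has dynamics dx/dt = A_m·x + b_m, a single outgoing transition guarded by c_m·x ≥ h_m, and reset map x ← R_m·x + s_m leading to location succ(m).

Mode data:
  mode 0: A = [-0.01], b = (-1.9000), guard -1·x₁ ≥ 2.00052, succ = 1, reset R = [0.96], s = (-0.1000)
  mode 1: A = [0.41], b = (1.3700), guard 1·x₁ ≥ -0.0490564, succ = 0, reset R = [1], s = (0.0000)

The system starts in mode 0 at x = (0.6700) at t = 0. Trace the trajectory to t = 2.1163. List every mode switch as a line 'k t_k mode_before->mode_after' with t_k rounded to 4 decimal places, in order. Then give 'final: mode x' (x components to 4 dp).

1 1.4105 0->1
final: 1 -1.5772

Mode 0: guard c·x = 2.0005 hit at Δt = 1.4105 (t = 1.4105), x⁻ = (-2.0005) → reset → x⁺ = (-2.0205), jump to mode 1
Mode 1: flow for 0.7058 to horizon, guard not reached → x = (-1.5772)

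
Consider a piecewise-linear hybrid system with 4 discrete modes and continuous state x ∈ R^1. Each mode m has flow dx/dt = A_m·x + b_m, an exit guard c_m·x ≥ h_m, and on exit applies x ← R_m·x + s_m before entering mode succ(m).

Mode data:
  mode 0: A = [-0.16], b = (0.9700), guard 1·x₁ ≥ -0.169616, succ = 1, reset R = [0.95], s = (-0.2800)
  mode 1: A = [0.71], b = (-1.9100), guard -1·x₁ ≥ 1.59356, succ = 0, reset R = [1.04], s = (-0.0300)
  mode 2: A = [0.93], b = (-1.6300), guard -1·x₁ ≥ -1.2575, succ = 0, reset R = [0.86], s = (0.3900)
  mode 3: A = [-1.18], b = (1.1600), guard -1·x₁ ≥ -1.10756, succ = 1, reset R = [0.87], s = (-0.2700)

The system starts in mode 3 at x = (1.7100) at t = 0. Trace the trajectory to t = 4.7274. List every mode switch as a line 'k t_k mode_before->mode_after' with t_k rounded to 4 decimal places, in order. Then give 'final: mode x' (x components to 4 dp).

1 1.4953 3->1
2 2.5705 1->0
3 3.9327 0->1
4 4.3741 1->0
final: 0 -1.2614

Mode 3: guard c·x = -1.1076 hit at Δt = 1.4953 (t = 1.4953), x⁻ = (1.1076) → reset → x⁺ = (0.6936), jump to mode 1
Mode 1: guard c·x = 1.5936 hit at Δt = 1.0752 (t = 2.5705), x⁻ = (-1.5936) → reset → x⁺ = (-1.6873), jump to mode 0
Mode 0: guard c·x = -0.1696 hit at Δt = 1.3622 (t = 3.9327), x⁻ = (-0.1696) → reset → x⁺ = (-0.4411), jump to mode 1
Mode 1: guard c·x = 1.5936 hit at Δt = 0.4414 (t = 4.3741), x⁻ = (-1.5936) → reset → x⁺ = (-1.6873), jump to mode 0
Mode 0: flow for 0.3533 to horizon, guard not reached → x = (-1.2614)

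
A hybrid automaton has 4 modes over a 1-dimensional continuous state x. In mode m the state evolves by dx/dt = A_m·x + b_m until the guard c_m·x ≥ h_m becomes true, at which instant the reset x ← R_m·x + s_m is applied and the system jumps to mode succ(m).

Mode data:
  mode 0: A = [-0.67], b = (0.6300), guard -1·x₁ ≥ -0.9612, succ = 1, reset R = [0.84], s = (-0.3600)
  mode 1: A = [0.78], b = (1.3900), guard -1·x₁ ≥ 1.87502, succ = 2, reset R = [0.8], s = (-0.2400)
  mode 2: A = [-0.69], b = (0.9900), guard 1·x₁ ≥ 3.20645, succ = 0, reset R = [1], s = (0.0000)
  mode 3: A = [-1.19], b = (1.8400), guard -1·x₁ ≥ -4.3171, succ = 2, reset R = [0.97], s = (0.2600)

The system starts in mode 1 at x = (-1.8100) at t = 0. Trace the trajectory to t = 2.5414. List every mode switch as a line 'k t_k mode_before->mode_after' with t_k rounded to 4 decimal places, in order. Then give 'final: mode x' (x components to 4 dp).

1 1.5409 1->2
final: 2 -0.1571

Mode 1: guard c·x = 1.8750 hit at Δt = 1.5409 (t = 1.5409), x⁻ = (-1.8750) → reset → x⁺ = (-1.7400), jump to mode 2
Mode 2: flow for 1.0005 to horizon, guard not reached → x = (-0.1571)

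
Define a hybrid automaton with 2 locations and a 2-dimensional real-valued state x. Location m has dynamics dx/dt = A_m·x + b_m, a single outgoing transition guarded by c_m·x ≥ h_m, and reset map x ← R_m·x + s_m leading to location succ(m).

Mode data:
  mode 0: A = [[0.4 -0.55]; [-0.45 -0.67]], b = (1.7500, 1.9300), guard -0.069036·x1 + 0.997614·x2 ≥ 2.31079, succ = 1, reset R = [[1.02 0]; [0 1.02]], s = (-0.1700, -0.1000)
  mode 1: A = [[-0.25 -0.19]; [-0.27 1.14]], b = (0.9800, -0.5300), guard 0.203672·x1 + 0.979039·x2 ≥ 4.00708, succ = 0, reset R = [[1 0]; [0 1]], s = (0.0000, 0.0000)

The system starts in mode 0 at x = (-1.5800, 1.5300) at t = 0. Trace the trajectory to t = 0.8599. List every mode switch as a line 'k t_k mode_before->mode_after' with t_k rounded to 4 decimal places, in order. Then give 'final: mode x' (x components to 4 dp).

1 0.5011 0->1
final: 1 -1.4214 3.1974

Mode 0: guard c·x = 2.3108 hit at Δt = 0.5011 (t = 0.5011), x⁻ = (-1.5330, 2.2102) → reset → x⁺ = (-1.7336, 2.1544), jump to mode 1
Mode 1: flow for 0.3588 to horizon, guard not reached → x = (-1.4214, 3.1974)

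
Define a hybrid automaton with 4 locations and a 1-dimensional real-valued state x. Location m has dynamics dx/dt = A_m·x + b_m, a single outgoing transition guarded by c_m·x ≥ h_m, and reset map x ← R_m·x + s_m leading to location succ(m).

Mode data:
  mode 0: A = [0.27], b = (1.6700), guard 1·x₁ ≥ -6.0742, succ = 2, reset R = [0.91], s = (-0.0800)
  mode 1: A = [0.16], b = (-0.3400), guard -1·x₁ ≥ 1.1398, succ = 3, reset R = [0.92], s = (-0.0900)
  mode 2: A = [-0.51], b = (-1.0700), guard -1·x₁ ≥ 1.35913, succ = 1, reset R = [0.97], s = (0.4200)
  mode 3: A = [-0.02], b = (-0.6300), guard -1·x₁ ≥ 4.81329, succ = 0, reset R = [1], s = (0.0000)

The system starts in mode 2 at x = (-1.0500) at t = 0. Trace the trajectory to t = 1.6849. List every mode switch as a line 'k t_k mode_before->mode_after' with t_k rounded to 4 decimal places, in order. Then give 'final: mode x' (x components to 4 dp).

1 0.6853 2->1
2 1.1655 1->3
final: 3 -1.4524

Mode 2: guard c·x = 1.3591 hit at Δt = 0.6853 (t = 0.6853), x⁻ = (-1.3591) → reset → x⁺ = (-0.8984), jump to mode 1
Mode 1: guard c·x = 1.1398 hit at Δt = 0.4802 (t = 1.1655), x⁻ = (-1.1398) → reset → x⁺ = (-1.1386), jump to mode 3
Mode 3: flow for 0.5194 to horizon, guard not reached → x = (-1.4524)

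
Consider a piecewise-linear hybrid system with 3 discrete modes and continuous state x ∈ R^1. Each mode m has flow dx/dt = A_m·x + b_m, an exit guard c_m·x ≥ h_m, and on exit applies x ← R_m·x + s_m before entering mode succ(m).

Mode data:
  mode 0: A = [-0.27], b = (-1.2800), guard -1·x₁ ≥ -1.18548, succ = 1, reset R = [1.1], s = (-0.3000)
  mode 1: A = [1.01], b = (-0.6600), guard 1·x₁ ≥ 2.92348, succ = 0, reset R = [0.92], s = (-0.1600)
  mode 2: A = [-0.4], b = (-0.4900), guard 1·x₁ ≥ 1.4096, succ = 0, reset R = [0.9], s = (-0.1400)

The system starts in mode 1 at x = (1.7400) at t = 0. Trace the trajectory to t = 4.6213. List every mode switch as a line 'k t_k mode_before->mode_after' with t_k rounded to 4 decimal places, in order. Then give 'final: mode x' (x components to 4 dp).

1 0.7295 1->0
2 1.4866 0->1
3 3.3361 1->0
4 4.0932 0->1
final: 1 1.2511

Mode 1: guard c·x = 2.9235 hit at Δt = 0.7295 (t = 0.7295), x⁻ = (2.9235) → reset → x⁺ = (2.5296), jump to mode 0
Mode 0: guard c·x = -1.1855 hit at Δt = 0.7571 (t = 1.4866), x⁻ = (1.1855) → reset → x⁺ = (1.0040), jump to mode 1
Mode 1: guard c·x = 2.9235 hit at Δt = 1.8495 (t = 3.3361), x⁻ = (2.9235) → reset → x⁺ = (2.5296), jump to mode 0
Mode 0: guard c·x = -1.1855 hit at Δt = 0.7571 (t = 4.0932), x⁻ = (1.1855) → reset → x⁺ = (1.0040), jump to mode 1
Mode 1: flow for 0.5281 to horizon, guard not reached → x = (1.2511)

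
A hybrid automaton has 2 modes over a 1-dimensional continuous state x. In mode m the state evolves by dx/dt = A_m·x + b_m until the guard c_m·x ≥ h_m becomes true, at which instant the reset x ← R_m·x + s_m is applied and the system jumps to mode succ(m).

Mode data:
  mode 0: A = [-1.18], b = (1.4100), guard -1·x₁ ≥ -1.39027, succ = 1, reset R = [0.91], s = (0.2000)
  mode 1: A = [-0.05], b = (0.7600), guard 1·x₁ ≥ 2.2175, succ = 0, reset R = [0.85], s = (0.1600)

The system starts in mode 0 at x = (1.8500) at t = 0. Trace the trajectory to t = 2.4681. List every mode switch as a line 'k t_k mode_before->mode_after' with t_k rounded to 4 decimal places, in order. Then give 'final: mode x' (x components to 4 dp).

1 1.0254 0->1
2 2.1521 1->0
final: 0 1.7803

Mode 0: guard c·x = -1.3903 hit at Δt = 1.0254 (t = 1.0254), x⁻ = (1.3903) → reset → x⁺ = (1.4651), jump to mode 1
Mode 1: guard c·x = 2.2175 hit at Δt = 1.1267 (t = 2.1521), x⁻ = (2.2175) → reset → x⁺ = (2.0449), jump to mode 0
Mode 0: flow for 0.3160 to horizon, guard not reached → x = (1.7803)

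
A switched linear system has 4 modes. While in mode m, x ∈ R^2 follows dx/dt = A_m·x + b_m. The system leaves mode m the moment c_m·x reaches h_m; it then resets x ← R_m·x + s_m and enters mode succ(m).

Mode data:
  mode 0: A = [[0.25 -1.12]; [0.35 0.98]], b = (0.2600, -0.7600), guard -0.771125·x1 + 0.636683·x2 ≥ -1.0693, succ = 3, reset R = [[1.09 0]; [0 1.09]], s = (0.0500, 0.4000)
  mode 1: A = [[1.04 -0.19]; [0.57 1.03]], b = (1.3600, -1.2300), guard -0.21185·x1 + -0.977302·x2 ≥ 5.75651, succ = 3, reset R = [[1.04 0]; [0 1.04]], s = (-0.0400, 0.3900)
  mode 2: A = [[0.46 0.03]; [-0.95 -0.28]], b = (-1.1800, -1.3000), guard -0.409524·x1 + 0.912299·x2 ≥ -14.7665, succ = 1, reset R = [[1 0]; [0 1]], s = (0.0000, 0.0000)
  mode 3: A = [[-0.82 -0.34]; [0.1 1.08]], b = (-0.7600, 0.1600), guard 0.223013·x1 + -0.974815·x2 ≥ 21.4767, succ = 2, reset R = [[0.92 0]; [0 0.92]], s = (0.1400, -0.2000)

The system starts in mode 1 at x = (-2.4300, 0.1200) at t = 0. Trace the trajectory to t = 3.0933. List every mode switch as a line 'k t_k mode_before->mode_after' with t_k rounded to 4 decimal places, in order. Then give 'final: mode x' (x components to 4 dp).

1 1.0220 1->3
2 2.4056 3->2
final: 2 0.8136 -18.1447

Mode 1: guard c·x = 5.7565 hit at Δt = 1.0220 (t = 1.0220), x⁻ = (-4.0366, -5.0152) → reset → x⁺ = (-4.2380, -4.8258), jump to mode 3
Mode 3: guard c·x = 21.4767 hit at Δt = 1.3836 (t = 2.4056), x⁻ = (1.6176, -21.6615) → reset → x⁺ = (1.6282, -20.1286), jump to mode 2
Mode 2: flow for 0.6877 to horizon, guard not reached → x = (0.8136, -18.1447)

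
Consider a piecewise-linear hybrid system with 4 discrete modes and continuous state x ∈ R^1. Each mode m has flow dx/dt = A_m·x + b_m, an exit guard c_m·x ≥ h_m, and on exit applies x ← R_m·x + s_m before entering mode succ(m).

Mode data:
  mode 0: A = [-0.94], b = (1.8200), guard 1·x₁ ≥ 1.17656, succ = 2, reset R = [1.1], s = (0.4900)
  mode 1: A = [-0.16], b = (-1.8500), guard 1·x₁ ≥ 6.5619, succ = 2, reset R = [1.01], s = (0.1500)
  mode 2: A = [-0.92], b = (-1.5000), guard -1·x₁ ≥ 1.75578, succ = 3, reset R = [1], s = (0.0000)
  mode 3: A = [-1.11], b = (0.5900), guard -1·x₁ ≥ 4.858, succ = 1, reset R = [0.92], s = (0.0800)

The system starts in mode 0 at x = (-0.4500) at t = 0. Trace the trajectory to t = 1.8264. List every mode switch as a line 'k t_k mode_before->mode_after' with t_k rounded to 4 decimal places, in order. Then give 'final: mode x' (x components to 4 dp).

1 1.2177 0->2
final: 2 0.3200

Mode 0: guard c·x = 1.1766 hit at Δt = 1.2177 (t = 1.2177), x⁻ = (1.1766) → reset → x⁺ = (1.7842), jump to mode 2
Mode 2: flow for 0.6087 to horizon, guard not reached → x = (0.3200)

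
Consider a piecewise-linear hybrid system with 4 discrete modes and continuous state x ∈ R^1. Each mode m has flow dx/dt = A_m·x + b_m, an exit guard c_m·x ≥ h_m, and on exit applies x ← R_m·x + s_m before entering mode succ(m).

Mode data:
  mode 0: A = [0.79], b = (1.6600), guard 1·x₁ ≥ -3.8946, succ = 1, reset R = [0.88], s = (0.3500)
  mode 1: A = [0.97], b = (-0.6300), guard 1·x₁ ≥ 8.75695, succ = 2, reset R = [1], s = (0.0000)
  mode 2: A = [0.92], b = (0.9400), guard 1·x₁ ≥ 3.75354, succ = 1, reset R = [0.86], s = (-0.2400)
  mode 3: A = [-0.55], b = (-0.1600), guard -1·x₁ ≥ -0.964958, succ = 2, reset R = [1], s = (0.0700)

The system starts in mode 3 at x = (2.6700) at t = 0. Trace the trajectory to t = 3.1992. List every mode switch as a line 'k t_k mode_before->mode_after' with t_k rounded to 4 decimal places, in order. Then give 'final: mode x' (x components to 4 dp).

1 1.5594 3->2
2 2.4750 2->1
final: 1 5.3704

Mode 3: guard c·x = -0.9650 hit at Δt = 1.5594 (t = 1.5594), x⁻ = (0.9650) → reset → x⁺ = (1.0350), jump to mode 2
Mode 2: guard c·x = 3.7535 hit at Δt = 0.9156 (t = 2.4750), x⁻ = (3.7535) → reset → x⁺ = (2.9880), jump to mode 1
Mode 1: flow for 0.7242 to horizon, guard not reached → x = (5.3704)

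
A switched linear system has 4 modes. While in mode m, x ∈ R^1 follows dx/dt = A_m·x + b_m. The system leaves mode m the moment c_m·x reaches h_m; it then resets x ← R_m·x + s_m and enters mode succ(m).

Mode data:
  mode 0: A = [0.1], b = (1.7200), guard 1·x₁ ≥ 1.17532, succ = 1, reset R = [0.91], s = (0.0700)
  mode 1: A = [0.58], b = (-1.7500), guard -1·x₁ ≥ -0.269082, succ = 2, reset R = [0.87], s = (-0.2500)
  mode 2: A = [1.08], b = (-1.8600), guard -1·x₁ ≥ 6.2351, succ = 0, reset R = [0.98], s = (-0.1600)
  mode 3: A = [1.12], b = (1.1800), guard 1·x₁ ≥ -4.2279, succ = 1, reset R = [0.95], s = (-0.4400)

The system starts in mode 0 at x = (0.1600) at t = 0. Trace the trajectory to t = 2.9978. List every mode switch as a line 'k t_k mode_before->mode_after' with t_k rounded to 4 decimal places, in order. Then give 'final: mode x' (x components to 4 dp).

1 0.5684 0->1
2 1.2251 1->2
3 2.6337 2->0
final: 0 -5.8651

Mode 0: guard c·x = 1.1753 hit at Δt = 0.5684 (t = 0.5684), x⁻ = (1.1753) → reset → x⁺ = (1.1395), jump to mode 1
Mode 1: guard c·x = -0.2691 hit at Δt = 0.6567 (t = 1.2251), x⁻ = (0.2691) → reset → x⁺ = (-0.0159), jump to mode 2
Mode 2: guard c·x = 6.2351 hit at Δt = 1.4086 (t = 2.6337), x⁻ = (-6.2351) → reset → x⁺ = (-6.2704), jump to mode 0
Mode 0: flow for 0.3641 to horizon, guard not reached → x = (-5.8651)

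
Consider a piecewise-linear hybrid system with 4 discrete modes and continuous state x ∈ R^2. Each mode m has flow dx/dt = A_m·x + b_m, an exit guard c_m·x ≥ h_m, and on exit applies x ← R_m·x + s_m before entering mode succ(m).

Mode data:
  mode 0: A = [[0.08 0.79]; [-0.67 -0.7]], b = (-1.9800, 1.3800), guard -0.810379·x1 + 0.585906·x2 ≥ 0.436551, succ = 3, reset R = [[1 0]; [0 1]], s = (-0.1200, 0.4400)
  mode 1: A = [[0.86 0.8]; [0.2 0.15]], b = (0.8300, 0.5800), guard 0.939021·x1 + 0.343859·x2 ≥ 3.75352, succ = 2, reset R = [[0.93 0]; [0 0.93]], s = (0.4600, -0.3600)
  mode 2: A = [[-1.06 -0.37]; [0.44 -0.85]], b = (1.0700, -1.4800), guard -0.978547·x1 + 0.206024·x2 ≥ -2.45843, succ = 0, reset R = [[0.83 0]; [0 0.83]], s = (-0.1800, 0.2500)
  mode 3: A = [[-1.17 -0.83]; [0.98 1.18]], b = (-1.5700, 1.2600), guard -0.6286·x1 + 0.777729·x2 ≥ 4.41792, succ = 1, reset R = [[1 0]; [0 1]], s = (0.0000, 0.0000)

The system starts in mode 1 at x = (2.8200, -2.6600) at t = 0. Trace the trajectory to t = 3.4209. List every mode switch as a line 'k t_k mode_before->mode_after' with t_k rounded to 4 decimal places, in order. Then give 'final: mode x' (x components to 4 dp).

1 0.8830 1->2
2 2.0879 2->0
3 3.0948 0->3
final: 3 -0.9262 1.6290

Mode 1: guard c·x = 3.7535 hit at Δt = 0.8830 (t = 0.8830), x⁻ = (4.6628, -1.8174) → reset → x⁺ = (4.7964, -2.0501), jump to mode 2
Mode 2: guard c·x = -2.4584 hit at Δt = 1.2049 (t = 2.0879), x⁻ = (2.3429, -0.8047) → reset → x⁺ = (1.7646, -0.4179), jump to mode 0
Mode 0: guard c·x = 0.4366 hit at Δt = 1.0069 (t = 3.0948), x⁻ = (-0.1867, 0.4869) → reset → x⁺ = (-0.3067, 0.9269), jump to mode 3
Mode 3: flow for 0.3261 to horizon, guard not reached → x = (-0.9262, 1.6290)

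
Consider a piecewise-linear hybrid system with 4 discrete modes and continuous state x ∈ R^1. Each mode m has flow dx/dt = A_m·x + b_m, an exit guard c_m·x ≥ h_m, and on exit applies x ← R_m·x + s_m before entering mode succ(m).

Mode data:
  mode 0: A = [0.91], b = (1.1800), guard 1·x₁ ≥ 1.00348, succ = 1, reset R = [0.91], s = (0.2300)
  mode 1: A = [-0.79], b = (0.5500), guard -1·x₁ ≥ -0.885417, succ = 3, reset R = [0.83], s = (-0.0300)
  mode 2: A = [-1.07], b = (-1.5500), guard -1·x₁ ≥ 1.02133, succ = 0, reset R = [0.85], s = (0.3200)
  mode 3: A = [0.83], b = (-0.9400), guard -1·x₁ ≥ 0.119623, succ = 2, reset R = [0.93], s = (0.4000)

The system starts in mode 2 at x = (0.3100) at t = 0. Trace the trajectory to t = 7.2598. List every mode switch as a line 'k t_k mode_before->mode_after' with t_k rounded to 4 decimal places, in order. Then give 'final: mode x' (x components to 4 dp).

1 1.3223 2->0
2 2.5559 0->1
3 3.6440 1->3
4 4.9384 3->2
5 6.2493 2->0
final: 0 0.5808

Mode 2: guard c·x = 1.0213 hit at Δt = 1.3223 (t = 1.3223), x⁻ = (-1.0213) → reset → x⁺ = (-0.5481), jump to mode 0
Mode 0: guard c·x = 1.0035 hit at Δt = 1.2336 (t = 2.5559), x⁻ = (1.0035) → reset → x⁺ = (1.1432), jump to mode 1
Mode 1: guard c·x = -0.8854 hit at Δt = 1.0881 (t = 3.6440), x⁻ = (0.8854) → reset → x⁺ = (0.7049), jump to mode 3
Mode 3: guard c·x = 0.1196 hit at Δt = 1.2944 (t = 4.9384), x⁻ = (-0.1196) → reset → x⁺ = (0.2888), jump to mode 2
Mode 2: guard c·x = 1.0213 hit at Δt = 1.3109 (t = 6.2493), x⁻ = (-1.0213) → reset → x⁺ = (-0.5481), jump to mode 0
Mode 0: flow for 1.0105 to horizon, guard not reached → x = (0.5808)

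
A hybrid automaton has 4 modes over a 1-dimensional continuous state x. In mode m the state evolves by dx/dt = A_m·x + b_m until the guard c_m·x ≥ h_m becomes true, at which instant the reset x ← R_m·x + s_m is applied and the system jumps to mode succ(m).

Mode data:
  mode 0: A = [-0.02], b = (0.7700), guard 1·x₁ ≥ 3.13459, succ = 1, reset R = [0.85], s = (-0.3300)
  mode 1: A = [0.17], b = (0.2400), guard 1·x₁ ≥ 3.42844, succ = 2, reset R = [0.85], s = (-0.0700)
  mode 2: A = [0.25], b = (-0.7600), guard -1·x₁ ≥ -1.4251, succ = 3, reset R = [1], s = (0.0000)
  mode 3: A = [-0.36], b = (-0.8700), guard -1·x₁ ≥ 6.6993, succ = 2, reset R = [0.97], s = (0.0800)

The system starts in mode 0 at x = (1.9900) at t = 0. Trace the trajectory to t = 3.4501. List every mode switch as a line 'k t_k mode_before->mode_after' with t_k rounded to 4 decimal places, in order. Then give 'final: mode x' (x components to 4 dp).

Mode 0: guard c·x = 3.1346 hit at Δt = 1.5926 (t = 1.5926), x⁻ = (3.1346) → reset → x⁺ = (2.3344), jump to mode 1
Mode 1: guard c·x = 3.4284 hit at Δt = 1.5072 (t = 3.0998), x⁻ = (3.4284) → reset → x⁺ = (2.8442), jump to mode 2
Mode 2: flow for 0.3503 to horizon, guard not reached → x = (2.8263)

1 1.5926 0->1
2 3.0998 1->2
final: 2 2.8263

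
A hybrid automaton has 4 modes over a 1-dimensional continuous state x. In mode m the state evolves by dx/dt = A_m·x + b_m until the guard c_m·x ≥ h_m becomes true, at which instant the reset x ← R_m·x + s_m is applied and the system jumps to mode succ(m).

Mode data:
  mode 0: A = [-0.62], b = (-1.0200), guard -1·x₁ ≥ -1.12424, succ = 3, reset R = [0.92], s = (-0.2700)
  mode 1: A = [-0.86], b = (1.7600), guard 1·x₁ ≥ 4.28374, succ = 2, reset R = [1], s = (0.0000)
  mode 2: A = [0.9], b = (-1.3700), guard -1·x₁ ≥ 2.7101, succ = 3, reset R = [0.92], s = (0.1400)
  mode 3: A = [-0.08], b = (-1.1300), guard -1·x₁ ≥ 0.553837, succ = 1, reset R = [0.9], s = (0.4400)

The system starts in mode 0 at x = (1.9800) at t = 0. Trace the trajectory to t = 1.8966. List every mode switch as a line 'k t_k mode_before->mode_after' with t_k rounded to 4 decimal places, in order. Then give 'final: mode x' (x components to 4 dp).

Mode 0: guard c·x = -1.1242 hit at Δt = 0.4343 (t = 0.4343), x⁻ = (1.1242) → reset → x⁺ = (0.7643), jump to mode 3
Mode 3: guard c·x = 0.5538 hit at Δt = 1.1587 (t = 1.5930), x⁻ = (-0.5538) → reset → x⁺ = (-0.0585), jump to mode 1
Mode 1: flow for 0.3036 to horizon, guard not reached → x = (0.4253)

1 0.4343 0->3
2 1.5930 3->1
final: 1 0.4253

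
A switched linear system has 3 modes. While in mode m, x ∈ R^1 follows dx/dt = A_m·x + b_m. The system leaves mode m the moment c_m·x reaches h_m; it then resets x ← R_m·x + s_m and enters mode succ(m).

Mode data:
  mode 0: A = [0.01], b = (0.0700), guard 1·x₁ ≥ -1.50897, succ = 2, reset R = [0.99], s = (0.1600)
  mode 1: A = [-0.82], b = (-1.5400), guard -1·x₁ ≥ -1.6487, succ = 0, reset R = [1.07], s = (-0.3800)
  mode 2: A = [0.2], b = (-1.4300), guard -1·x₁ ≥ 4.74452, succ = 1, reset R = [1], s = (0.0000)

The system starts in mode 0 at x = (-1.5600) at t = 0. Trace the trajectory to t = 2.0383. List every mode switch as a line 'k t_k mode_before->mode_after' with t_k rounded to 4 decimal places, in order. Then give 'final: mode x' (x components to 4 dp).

Mode 0: guard c·x = -1.5090 hit at Δt = 0.9337 (t = 0.9337), x⁻ = (-1.5090) → reset → x⁺ = (-1.3339), jump to mode 2
Mode 2: flow for 1.1046 to horizon, guard not reached → x = (-3.4313)

1 0.9337 0->2
final: 2 -3.4313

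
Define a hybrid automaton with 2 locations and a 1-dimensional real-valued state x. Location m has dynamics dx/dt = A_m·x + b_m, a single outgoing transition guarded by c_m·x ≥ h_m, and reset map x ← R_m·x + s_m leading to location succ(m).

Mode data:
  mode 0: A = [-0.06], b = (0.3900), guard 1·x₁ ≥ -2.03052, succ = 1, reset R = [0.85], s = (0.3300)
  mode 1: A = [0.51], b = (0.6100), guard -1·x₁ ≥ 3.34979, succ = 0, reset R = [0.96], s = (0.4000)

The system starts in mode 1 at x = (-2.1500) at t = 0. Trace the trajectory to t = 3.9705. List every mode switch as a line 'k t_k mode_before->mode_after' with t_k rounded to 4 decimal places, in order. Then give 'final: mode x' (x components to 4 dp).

Mode 1: guard c·x = 3.3498 hit at Δt = 1.5968 (t = 1.5968), x⁻ = (-3.3498) → reset → x⁺ = (-2.8158), jump to mode 0
Mode 0: guard c·x = -2.0305 hit at Δt = 1.4677 (t = 3.0645), x⁻ = (-2.0305) → reset → x⁺ = (-1.3959), jump to mode 1
Mode 1: flow for 0.9060 to horizon, guard not reached → x = (-1.5133)

1 1.5968 1->0
2 3.0645 0->1
final: 1 -1.5133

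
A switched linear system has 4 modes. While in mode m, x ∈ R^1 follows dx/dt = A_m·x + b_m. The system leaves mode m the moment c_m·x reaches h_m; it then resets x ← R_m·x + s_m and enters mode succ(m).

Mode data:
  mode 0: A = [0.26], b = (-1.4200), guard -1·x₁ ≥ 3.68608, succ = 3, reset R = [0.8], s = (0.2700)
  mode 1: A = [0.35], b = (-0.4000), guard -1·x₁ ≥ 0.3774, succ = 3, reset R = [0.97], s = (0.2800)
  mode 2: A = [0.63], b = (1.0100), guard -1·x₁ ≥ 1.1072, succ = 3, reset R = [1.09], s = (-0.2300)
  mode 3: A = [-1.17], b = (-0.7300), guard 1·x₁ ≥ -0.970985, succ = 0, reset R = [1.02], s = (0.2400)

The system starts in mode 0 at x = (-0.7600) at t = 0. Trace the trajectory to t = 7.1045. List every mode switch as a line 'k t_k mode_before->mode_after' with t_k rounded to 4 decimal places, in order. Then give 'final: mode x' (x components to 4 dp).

Mode 0: guard c·x = 3.6861 hit at Δt = 1.4826 (t = 1.4826), x⁻ = (-3.6861) → reset → x⁺ = (-2.6789), jump to mode 3
Mode 3: guard c·x = -0.9710 hit at Δt = 1.5201 (t = 3.0027), x⁻ = (-0.9710) → reset → x⁺ = (-0.7504), jump to mode 0
Mode 0: guard c·x = 3.6861 hit at Δt = 1.4885 (t = 4.4912), x⁻ = (-3.6861) → reset → x⁺ = (-2.6789), jump to mode 3
Mode 3: guard c·x = -0.9710 hit at Δt = 1.5201 (t = 6.0113), x⁻ = (-0.9710) → reset → x⁺ = (-0.7504), jump to mode 0
Mode 0: flow for 1.0932 to horizon, guard not reached → x = (-2.7924)

1 1.4826 0->3
2 3.0027 3->0
3 4.4912 0->3
4 6.0113 3->0
final: 0 -2.7924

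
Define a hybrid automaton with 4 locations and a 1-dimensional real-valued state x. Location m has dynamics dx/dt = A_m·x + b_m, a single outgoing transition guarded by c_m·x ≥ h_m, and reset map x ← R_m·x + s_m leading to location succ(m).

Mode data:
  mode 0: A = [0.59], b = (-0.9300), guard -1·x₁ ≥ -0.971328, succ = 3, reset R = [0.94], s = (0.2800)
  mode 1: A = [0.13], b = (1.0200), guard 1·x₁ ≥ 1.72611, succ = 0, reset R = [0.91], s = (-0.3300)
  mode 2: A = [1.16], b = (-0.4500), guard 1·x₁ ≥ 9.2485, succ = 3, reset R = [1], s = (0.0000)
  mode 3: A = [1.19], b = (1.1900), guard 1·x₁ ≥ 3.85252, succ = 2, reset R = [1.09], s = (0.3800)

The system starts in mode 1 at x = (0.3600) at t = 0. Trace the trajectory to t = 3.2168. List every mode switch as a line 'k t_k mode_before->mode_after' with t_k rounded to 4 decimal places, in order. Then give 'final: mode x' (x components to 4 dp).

1 1.1845 1->0
2 2.1836 0->3
3 2.8510 3->2
final: 2 6.7945

Mode 1: guard c·x = 1.7261 hit at Δt = 1.1845 (t = 1.1845), x⁻ = (1.7261) → reset → x⁺ = (1.2408), jump to mode 0
Mode 0: guard c·x = -0.9713 hit at Δt = 0.9991 (t = 2.1836), x⁻ = (0.9713) → reset → x⁺ = (1.1930), jump to mode 3
Mode 3: guard c·x = 3.8525 hit at Δt = 0.6674 (t = 2.8510), x⁻ = (3.8525) → reset → x⁺ = (4.5792), jump to mode 2
Mode 2: flow for 0.3658 to horizon, guard not reached → x = (6.7945)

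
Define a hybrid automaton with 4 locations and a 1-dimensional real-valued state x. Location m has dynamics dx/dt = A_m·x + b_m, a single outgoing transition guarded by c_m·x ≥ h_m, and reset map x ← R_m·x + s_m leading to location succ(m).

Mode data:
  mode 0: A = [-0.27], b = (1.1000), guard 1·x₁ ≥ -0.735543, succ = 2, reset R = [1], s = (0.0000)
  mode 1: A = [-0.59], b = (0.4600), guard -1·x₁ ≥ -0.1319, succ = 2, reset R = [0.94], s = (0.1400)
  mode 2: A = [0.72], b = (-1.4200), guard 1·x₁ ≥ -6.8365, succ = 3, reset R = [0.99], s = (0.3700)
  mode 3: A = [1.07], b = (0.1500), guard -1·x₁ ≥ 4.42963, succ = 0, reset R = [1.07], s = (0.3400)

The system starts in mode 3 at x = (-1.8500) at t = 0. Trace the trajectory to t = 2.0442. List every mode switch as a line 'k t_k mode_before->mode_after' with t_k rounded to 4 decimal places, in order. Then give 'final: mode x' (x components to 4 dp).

Mode 3: guard c·x = 4.4296 hit at Δt = 0.8596 (t = 0.8596), x⁻ = (-4.4296) → reset → x⁺ = (-4.3997), jump to mode 0
Mode 0: flow for 1.1846 to horizon, guard not reached → x = (-2.0801)

1 0.8596 3->0
final: 0 -2.0801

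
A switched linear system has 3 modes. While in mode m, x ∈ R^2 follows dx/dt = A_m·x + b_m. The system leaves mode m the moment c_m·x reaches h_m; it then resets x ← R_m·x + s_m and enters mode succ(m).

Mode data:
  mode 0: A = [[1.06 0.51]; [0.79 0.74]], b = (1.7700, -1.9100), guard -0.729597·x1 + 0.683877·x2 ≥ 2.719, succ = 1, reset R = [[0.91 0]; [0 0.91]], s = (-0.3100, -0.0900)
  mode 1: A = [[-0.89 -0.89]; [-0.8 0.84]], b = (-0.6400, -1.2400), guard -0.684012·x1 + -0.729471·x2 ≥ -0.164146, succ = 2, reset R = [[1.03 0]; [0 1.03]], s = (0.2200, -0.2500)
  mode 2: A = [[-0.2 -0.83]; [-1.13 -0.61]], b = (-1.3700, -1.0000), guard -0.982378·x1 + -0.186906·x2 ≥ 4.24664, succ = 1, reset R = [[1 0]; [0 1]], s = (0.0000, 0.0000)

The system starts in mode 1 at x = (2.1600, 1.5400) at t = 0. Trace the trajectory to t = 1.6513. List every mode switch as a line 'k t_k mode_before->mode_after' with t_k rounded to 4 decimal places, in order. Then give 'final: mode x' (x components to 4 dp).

1 1.0873 1->2
final: 2 -0.5614 -0.2794

Mode 1: guard c·x = -0.1641 hit at Δt = 1.0873 (t = 1.0873), x⁻ = (-0.1013, 0.3200) → reset → x⁺ = (0.1156, 0.0796), jump to mode 2
Mode 2: flow for 0.5640 to horizon, guard not reached → x = (-0.5614, -0.2794)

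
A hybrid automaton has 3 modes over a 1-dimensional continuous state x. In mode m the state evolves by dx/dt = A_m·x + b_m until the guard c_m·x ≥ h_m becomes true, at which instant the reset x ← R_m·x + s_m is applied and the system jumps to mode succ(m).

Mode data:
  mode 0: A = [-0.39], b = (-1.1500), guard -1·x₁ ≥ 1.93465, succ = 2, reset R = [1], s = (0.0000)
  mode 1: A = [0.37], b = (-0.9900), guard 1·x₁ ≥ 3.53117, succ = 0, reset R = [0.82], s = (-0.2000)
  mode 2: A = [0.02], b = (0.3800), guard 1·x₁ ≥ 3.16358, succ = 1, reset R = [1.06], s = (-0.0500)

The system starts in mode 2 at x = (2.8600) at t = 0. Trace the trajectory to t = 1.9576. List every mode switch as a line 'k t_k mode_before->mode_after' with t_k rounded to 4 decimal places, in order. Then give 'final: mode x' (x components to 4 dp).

Mode 2: guard c·x = 3.1636 hit at Δt = 0.6896 (t = 0.6896), x⁻ = (3.1636) → reset → x⁺ = (3.3034), jump to mode 1
Mode 1: guard c·x = 3.5312 hit at Δt = 0.8367 (t = 1.5263), x⁻ = (3.5312) → reset → x⁺ = (2.6956), jump to mode 0
Mode 0: flow for 0.4313 to horizon, guard not reached → x = (1.8217)

1 0.6896 2->1
2 1.5263 1->0
final: 0 1.8217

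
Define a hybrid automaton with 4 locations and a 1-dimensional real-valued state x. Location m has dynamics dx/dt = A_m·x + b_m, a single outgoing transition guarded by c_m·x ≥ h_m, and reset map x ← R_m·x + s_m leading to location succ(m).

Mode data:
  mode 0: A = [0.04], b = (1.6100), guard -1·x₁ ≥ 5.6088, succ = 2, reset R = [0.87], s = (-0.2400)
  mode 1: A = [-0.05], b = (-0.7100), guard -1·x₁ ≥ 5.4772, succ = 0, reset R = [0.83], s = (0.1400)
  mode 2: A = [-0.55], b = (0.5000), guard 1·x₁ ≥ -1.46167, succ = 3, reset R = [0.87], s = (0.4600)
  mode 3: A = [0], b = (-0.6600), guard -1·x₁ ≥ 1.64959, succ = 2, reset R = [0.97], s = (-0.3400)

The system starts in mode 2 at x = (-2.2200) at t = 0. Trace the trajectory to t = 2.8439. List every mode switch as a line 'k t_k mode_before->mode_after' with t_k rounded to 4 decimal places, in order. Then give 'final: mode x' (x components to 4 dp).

Mode 2: guard c·x = -1.4617 hit at Δt = 0.5046 (t = 0.5046), x⁻ = (-1.4617) → reset → x⁺ = (-0.8117), jump to mode 3
Mode 3: guard c·x = 1.6496 hit at Δt = 1.2696 (t = 1.7742), x⁻ = (-1.6496) → reset → x⁺ = (-1.9401), jump to mode 2
Mode 2: guard c·x = -1.4617 hit at Δt = 0.3342 (t = 2.1084), x⁻ = (-1.4617) → reset → x⁺ = (-0.8117), jump to mode 3
Mode 3: flow for 0.7355 to horizon, guard not reached → x = (-1.2971)

1 0.5046 2->3
2 1.7742 3->2
3 2.1084 2->3
final: 3 -1.2971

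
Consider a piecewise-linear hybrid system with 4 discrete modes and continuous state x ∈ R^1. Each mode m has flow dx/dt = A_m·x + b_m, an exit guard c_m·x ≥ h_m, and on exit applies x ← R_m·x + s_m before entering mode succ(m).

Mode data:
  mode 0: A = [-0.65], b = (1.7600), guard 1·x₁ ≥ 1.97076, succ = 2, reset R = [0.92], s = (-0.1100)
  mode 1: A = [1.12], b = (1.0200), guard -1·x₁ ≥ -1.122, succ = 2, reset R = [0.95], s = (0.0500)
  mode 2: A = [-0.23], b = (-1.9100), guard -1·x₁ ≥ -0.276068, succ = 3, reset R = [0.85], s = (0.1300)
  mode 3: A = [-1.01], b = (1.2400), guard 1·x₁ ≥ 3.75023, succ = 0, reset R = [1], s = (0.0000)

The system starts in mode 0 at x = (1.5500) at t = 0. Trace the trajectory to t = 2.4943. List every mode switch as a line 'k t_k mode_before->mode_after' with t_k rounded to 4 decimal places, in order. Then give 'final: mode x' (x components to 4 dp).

Mode 0: guard c·x = 1.9708 hit at Δt = 0.6949 (t = 0.6949), x⁻ = (1.9708) → reset → x⁺ = (1.7031), jump to mode 2
Mode 2: guard c·x = -0.2761 hit at Δt = 0.6689 (t = 1.3638), x⁻ = (0.2761) → reset → x⁺ = (0.3647), jump to mode 3
Mode 3: flow for 1.1305 to horizon, guard not reached → x = (0.9522)

1 0.6949 0->2
2 1.3638 2->3
final: 3 0.9522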